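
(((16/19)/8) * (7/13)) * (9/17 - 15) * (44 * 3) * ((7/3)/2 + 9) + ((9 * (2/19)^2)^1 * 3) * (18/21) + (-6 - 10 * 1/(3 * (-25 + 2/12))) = -92057923982/83211583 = -1106.31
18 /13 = 1.38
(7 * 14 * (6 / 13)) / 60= 49 / 65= 0.75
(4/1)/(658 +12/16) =16/2635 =0.01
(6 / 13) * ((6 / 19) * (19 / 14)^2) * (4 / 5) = 684 / 3185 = 0.21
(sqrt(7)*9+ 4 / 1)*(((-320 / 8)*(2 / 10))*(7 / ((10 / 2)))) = -504*sqrt(7) / 5 - 224 / 5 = -311.49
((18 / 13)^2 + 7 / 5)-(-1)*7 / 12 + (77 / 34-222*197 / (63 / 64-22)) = 96783378209 / 46370220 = 2087.19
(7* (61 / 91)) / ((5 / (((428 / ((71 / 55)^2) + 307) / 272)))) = 173379507 / 89124880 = 1.95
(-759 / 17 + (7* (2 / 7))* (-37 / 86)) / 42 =-16633 / 15351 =-1.08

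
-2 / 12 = -1 / 6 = -0.17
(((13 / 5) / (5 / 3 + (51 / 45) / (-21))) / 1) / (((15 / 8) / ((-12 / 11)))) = -6552 / 6985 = -0.94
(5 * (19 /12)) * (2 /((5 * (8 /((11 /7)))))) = 209 /336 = 0.62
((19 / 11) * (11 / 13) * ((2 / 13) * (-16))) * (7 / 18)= -2128 / 1521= -1.40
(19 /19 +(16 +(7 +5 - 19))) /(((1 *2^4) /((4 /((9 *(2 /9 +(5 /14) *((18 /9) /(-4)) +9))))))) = 70 /2279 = 0.03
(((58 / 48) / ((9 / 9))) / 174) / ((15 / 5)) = 1 / 432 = 0.00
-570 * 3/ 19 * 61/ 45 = -122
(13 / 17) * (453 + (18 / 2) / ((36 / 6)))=11817 / 34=347.56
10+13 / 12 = 133 / 12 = 11.08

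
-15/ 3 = -5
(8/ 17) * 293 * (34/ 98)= 2344/ 49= 47.84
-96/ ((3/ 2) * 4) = -16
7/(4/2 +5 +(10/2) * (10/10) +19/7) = 49/103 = 0.48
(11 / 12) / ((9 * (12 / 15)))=55 / 432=0.13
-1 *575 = -575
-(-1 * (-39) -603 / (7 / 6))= 3345 / 7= 477.86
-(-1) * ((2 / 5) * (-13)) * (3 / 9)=-26 / 15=-1.73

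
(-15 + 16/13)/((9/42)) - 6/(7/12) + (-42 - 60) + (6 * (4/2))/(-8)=-97211/546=-178.04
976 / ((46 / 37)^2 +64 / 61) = 20376196 / 54173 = 376.13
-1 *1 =-1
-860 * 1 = -860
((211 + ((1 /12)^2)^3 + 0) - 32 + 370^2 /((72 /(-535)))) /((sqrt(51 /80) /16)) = -3036936996863* sqrt(255) /2379456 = -20381126.95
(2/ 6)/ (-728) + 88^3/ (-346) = -744167597/ 377832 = -1969.57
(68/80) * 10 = 17/2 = 8.50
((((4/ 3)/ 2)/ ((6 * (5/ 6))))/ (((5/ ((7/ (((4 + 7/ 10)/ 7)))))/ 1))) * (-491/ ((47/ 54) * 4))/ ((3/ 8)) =-1154832/ 11045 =-104.56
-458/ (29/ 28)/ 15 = -12824/ 435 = -29.48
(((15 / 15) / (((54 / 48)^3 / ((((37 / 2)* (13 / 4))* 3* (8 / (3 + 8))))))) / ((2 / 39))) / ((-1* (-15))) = 1600768 / 13365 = 119.77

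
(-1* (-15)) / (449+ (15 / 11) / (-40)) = 1320 / 39509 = 0.03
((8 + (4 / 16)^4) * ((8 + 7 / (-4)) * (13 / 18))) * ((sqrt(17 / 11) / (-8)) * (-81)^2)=-36835.03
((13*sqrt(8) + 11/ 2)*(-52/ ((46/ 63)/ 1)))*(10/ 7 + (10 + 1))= -529308*sqrt(2)/ 23- 111969/ 23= -37414.07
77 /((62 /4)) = 154 /31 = 4.97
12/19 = 0.63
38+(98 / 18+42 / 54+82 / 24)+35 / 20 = 889 / 18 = 49.39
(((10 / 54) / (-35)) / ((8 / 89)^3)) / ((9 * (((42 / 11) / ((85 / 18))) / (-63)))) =659146015 / 10450944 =63.07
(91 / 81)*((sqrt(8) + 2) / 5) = 182 / 405 + 182*sqrt(2) / 405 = 1.08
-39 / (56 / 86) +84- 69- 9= -1509 / 28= -53.89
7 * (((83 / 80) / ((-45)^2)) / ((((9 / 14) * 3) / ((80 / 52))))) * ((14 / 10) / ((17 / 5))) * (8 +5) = 28469 / 1858950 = 0.02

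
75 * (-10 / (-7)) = 750 / 7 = 107.14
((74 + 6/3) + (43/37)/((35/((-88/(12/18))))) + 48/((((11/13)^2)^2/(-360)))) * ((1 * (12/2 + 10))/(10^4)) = -637768768696/11850059375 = -53.82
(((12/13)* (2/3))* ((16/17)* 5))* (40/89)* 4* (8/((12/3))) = 204800/19669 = 10.41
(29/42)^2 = 841/1764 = 0.48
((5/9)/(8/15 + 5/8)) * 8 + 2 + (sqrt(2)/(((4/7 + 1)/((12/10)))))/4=21 * sqrt(2)/110 + 2434/417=6.11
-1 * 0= 0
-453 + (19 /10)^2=-44939 /100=-449.39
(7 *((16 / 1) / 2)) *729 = 40824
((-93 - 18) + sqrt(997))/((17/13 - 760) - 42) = 1443/10409 - 13* sqrt(997)/10409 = 0.10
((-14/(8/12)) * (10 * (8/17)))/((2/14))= -11760/17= -691.76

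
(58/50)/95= 29/2375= 0.01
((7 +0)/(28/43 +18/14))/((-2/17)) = -35819/1166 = -30.72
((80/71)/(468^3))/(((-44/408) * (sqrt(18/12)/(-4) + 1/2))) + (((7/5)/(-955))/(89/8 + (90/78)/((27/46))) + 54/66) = 19956913686020923/24395132081001825-34 * sqrt(6)/416953251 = 0.82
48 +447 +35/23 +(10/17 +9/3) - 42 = 179121/391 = 458.11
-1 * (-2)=2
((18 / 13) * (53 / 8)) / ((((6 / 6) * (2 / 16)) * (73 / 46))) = 43884 / 949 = 46.24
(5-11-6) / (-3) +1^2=5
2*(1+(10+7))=36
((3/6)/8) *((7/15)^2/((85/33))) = 539/102000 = 0.01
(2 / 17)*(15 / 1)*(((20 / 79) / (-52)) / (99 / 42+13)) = -420 / 750737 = -0.00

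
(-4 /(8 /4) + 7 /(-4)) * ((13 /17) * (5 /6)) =-325 /136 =-2.39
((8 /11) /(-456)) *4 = -4 /627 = -0.01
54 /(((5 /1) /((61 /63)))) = 366 /35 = 10.46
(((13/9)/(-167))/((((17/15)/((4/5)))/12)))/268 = -52/190213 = -0.00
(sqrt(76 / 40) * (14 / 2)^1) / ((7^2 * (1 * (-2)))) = -sqrt(190) / 140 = -0.10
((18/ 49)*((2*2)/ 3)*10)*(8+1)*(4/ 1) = 8640/ 49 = 176.33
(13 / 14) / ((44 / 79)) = 1027 / 616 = 1.67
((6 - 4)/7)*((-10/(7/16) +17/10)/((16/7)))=-1481/560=-2.64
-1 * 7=-7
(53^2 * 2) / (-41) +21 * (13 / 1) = 5575 / 41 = 135.98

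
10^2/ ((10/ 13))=130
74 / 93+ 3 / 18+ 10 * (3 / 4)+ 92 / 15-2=5857 / 465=12.60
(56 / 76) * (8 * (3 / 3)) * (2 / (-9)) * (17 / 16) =-238 / 171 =-1.39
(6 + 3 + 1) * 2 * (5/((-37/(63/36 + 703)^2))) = -198669025/148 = -1342358.28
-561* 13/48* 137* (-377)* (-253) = -1985397244.19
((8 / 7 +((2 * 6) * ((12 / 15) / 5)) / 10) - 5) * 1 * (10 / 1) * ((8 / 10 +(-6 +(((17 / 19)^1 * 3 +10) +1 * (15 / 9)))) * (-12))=66910848 / 16625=4024.71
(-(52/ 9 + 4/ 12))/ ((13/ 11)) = -605/ 117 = -5.17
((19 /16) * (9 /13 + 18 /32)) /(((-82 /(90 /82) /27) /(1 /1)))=-6025185 /11188736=-0.54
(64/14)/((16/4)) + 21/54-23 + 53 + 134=20857/126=165.53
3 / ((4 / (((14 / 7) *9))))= 27 / 2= 13.50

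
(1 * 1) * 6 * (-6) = -36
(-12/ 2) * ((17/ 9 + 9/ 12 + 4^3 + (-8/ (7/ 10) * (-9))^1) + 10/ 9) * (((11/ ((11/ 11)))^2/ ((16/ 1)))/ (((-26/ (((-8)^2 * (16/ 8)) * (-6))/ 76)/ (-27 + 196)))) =-20558908656/ 7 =-2936986950.86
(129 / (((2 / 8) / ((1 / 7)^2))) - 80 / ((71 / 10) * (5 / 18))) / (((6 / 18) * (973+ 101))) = -52242 / 622741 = -0.08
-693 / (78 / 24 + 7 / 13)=-182.92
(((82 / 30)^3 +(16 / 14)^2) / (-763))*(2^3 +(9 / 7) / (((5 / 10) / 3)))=-79048838 / 176653575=-0.45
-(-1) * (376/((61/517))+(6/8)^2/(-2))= 6219995/1952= 3186.47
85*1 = 85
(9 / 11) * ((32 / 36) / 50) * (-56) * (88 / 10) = -896 / 125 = -7.17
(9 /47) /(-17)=-9 /799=-0.01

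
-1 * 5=-5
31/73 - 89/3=-6404/219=-29.24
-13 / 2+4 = -5 / 2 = -2.50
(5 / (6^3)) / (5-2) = 5 / 648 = 0.01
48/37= 1.30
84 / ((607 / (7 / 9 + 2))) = 700 / 1821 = 0.38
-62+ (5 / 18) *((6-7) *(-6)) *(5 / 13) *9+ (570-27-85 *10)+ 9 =-4605 / 13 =-354.23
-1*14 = -14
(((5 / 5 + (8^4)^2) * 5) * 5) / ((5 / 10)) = 838860850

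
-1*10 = -10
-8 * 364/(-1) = 2912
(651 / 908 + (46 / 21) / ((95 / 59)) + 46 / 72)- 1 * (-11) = 18634829 / 1358595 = 13.72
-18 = -18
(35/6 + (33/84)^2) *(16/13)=14083/1911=7.37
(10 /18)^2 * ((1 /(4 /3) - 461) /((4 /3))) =-106.54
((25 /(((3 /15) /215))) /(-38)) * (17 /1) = -456875 /38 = -12023.03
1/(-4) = -1/4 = -0.25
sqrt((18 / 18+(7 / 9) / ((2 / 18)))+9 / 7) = sqrt(455) / 7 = 3.05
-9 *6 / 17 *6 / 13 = -324 / 221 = -1.47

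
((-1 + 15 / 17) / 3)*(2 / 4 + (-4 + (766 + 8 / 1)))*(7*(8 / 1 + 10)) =-64722 / 17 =-3807.18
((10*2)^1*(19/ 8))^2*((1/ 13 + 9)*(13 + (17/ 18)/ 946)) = 117879847975/ 442728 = 266257.95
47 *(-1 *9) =-423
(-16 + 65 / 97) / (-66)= 1487 / 6402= 0.23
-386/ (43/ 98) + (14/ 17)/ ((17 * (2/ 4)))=-10931088/ 12427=-879.62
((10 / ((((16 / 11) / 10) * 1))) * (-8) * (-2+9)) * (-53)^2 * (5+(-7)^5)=181707749300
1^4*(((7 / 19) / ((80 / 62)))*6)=651 / 380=1.71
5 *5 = 25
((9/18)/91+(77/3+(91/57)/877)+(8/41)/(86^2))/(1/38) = 5902541124631/6050088863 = 975.61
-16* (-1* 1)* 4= 64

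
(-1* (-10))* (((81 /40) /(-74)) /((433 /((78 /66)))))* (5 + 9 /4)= -0.01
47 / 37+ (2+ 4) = 269 / 37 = 7.27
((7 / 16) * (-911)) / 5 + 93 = 13.29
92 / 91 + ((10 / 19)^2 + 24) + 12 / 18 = 2557910 / 98553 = 25.95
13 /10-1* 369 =-3677 /10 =-367.70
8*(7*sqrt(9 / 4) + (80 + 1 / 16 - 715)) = -9991 / 2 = -4995.50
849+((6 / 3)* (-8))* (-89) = 2273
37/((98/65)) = 2405/98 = 24.54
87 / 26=3.35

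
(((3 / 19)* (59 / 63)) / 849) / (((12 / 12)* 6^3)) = 59 / 73170216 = 0.00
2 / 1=2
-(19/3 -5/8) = -137/24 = -5.71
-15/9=-5/3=-1.67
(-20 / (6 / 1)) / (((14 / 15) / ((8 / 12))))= -50 / 21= -2.38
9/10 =0.90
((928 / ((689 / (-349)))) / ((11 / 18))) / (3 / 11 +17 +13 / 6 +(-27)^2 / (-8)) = 139912704 / 13039325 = 10.73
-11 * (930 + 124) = -11594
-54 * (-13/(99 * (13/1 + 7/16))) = 1248/2365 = 0.53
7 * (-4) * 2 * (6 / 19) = -336 / 19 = -17.68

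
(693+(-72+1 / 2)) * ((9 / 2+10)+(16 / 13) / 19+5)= 12013595 / 988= 12159.51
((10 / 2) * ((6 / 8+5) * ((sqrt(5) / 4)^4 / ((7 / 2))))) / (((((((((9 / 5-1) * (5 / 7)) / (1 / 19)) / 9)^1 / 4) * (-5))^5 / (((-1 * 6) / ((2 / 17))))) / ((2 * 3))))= 498912027831 / 15847033600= 31.48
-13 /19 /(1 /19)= -13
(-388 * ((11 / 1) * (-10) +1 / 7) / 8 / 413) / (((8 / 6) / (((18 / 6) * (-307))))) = -206100459 / 23128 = -8911.30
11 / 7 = 1.57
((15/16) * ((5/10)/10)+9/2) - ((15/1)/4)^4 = -49461/256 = -193.21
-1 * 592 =-592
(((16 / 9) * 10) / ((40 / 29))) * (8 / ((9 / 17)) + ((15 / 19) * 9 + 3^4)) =2047400 / 1539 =1330.34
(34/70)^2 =289/1225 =0.24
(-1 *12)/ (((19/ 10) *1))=-120/ 19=-6.32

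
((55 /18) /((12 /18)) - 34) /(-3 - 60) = 353 /756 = 0.47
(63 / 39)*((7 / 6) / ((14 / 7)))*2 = 49 / 26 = 1.88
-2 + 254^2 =64514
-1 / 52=-0.02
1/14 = 0.07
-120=-120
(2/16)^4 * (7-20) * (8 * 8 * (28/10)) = -91/160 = -0.57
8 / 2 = 4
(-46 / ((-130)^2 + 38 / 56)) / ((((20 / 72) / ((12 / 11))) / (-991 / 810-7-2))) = 42663712 / 390405675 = 0.11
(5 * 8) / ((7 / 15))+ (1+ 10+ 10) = 747 / 7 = 106.71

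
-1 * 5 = -5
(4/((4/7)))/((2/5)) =35/2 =17.50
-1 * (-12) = 12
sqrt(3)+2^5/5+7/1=sqrt(3)+67/5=15.13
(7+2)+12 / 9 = 31 / 3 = 10.33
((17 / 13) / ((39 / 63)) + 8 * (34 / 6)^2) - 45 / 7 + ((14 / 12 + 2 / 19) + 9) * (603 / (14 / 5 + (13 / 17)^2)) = 61506886303 / 29534778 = 2082.52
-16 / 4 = -4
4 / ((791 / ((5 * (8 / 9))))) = 160 / 7119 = 0.02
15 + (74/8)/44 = 2677/176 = 15.21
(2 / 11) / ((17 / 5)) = 0.05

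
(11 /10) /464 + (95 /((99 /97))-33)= 27599809 /459360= 60.08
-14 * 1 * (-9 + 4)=70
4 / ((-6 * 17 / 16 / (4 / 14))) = -64 / 357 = -0.18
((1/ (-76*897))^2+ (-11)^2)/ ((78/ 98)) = 27554562571585/ 181249441776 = 152.03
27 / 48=9 / 16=0.56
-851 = -851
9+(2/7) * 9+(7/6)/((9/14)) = 2530/189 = 13.39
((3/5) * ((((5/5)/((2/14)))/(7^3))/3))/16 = 1/3920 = 0.00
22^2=484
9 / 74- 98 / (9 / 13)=-94195 / 666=-141.43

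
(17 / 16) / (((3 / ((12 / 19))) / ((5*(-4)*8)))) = -680 / 19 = -35.79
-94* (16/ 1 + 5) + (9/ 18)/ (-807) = -1974.00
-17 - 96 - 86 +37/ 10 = -1953/ 10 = -195.30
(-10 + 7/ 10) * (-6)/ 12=4.65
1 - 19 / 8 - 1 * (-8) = 53 / 8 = 6.62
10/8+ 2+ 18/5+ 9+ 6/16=649/40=16.22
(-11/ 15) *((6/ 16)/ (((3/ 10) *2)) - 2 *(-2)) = -407/ 120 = -3.39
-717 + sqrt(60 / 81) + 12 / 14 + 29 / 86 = -430915 / 602 + 2 * sqrt(15) / 9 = -714.94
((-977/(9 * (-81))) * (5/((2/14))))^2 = 2200.24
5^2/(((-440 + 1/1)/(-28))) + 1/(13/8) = 12612/5707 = 2.21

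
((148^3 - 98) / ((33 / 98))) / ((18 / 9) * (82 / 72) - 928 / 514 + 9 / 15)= 2449359152520 / 272833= 8977503.28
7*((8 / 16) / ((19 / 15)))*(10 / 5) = 105 / 19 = 5.53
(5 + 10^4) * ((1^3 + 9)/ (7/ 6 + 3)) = 24012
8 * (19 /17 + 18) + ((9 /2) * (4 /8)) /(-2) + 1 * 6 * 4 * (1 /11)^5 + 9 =3522349685 /21902936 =160.82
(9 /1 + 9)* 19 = 342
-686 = -686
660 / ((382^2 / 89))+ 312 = 11396757 / 36481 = 312.40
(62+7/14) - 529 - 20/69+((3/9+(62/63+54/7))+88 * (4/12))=-1241575/2898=-428.42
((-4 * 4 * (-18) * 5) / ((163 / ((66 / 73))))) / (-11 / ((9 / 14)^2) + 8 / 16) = -15396480 / 50344669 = -0.31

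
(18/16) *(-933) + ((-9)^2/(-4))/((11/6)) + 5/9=-839611/792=-1060.11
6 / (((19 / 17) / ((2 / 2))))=102 / 19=5.37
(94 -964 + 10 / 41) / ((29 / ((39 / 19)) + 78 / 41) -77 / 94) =-130729560 / 2286379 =-57.18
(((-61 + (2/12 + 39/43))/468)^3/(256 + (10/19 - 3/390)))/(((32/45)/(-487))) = 854939359204394825/152526973197118021632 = 0.01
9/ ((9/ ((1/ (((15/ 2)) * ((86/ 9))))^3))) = 27/ 9938375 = 0.00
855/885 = 0.97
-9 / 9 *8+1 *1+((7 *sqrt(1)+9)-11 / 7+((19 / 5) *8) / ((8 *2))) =653 / 70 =9.33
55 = 55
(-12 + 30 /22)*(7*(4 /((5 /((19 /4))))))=-15561 /55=-282.93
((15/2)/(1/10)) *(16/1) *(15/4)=4500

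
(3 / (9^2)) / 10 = 0.00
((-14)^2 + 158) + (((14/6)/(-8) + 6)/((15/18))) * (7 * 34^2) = 278921/5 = 55784.20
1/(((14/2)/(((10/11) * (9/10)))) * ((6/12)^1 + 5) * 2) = 9/847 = 0.01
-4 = -4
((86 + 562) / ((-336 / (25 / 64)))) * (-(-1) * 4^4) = -1350 / 7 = -192.86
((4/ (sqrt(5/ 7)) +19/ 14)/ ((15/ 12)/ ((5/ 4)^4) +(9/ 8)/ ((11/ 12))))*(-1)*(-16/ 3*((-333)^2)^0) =418000/ 100443 +35200*sqrt(35)/ 14349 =18.67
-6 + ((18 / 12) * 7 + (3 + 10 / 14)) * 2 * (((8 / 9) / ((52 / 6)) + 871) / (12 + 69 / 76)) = 512200774 / 267813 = 1912.53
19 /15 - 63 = -926 /15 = -61.73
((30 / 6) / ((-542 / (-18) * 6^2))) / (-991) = -5 / 1074244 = -0.00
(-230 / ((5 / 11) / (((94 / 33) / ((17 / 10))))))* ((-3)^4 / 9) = -129720 / 17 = -7630.59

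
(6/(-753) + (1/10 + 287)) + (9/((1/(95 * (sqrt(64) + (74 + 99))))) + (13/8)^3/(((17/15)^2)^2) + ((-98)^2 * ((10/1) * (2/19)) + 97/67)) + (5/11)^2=165155.82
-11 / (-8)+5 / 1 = 6.38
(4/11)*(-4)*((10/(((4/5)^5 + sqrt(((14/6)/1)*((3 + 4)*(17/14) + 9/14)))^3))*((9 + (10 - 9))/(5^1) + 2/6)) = 752278524169921875000/10090638082230449873987 - 33088477611541748046875*sqrt(3)/161450209315687197983792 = -0.28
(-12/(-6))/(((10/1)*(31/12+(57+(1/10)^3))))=600/178753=0.00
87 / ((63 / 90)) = 870 / 7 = 124.29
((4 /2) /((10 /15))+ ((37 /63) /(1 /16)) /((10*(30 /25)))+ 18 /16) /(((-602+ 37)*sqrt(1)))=-0.01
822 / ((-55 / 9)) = -134.51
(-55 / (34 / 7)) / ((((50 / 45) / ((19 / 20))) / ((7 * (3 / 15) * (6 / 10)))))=-276507 / 34000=-8.13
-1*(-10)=10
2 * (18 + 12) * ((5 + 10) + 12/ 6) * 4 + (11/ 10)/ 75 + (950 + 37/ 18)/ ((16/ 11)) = 170443903/ 36000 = 4734.55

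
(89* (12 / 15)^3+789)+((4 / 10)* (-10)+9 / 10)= 207867 / 250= 831.47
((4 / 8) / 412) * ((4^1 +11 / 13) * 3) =189 / 10712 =0.02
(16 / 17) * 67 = 63.06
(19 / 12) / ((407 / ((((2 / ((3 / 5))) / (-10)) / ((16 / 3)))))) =-19 / 78144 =-0.00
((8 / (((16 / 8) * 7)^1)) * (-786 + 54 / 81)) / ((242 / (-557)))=2624584 / 2541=1032.89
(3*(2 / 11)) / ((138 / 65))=65 / 253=0.26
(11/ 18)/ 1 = 11/ 18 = 0.61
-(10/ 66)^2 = -25/ 1089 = -0.02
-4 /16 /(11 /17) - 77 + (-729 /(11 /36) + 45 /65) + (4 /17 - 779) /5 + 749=-1869.27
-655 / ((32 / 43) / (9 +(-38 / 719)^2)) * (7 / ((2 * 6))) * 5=-4587888527075 / 198513024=-23111.27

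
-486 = -486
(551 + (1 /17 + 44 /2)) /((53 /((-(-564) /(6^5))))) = 228937 /291924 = 0.78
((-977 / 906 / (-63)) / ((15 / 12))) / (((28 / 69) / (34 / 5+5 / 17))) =1505557 / 6289150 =0.24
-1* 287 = -287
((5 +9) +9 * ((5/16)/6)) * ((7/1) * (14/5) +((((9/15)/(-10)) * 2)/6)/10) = 4536937/16000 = 283.56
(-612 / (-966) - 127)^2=413919025 / 25921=15968.48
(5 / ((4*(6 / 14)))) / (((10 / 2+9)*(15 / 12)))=1 / 6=0.17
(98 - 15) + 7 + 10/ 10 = 91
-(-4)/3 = 4/3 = 1.33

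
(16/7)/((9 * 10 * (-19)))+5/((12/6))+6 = 101729/11970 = 8.50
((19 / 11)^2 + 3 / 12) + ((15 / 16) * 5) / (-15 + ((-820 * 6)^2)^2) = 22230580327330395 / 6875144331263824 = 3.23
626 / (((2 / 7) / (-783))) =-1715553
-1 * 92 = -92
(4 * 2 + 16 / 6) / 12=8 / 9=0.89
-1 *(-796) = 796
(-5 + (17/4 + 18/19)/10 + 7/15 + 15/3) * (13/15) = 29237/34200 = 0.85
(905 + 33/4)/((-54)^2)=0.31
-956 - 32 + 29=-959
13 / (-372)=-13 / 372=-0.03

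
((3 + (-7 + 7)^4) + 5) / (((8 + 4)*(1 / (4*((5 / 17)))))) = 40 / 51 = 0.78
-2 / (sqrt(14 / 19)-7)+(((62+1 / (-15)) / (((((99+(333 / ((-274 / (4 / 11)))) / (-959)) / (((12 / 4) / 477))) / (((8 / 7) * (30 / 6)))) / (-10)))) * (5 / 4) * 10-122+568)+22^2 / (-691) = 2 * sqrt(266) / 917+2735420446455963820 / 6177842011715301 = 442.81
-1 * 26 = -26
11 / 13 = 0.85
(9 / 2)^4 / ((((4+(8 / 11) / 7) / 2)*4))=505197 / 10112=49.96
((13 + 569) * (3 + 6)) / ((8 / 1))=2619 / 4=654.75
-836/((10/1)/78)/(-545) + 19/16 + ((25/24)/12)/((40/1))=82588841/6278400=13.15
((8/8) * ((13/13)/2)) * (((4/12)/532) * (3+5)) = 1/399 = 0.00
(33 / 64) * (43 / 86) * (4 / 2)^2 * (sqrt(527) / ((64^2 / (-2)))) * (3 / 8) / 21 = -33 * sqrt(527) / 3670016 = -0.00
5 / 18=0.28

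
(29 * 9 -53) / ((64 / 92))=299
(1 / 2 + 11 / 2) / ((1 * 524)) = 3 / 262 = 0.01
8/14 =4/7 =0.57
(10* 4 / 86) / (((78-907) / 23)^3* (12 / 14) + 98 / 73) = -6217337 / 536490005293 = -0.00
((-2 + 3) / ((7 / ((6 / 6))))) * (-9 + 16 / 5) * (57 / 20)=-1653 / 700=-2.36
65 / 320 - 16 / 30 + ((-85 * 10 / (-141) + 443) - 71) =17041741 / 45120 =377.70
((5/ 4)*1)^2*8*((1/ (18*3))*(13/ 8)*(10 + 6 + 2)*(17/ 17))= 325/ 48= 6.77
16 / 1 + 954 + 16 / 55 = 53366 / 55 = 970.29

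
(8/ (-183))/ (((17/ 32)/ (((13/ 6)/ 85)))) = -1664/ 793305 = -0.00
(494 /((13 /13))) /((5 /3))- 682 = -1928 /5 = -385.60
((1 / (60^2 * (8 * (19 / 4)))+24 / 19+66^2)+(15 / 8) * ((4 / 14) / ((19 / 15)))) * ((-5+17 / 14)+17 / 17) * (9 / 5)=-21850.68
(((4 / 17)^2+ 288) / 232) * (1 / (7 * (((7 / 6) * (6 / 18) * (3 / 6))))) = 374616 / 410669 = 0.91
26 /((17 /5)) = 130 /17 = 7.65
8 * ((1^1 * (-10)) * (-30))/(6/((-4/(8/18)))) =-3600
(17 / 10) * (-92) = -782 / 5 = -156.40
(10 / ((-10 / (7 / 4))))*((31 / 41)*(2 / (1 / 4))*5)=-2170 / 41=-52.93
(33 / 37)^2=1089 / 1369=0.80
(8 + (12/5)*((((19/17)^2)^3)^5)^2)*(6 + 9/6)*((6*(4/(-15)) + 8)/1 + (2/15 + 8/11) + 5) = 2240222805812829015431702331880255042636884532205514564375186510028878230037782/12776153747424119592319877438341479131979450042672540429884726760135289495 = 175344.07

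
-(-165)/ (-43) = -165/ 43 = -3.84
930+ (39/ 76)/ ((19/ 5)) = 1343115/ 1444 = 930.14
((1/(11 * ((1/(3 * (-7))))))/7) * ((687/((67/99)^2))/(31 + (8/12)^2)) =-13.01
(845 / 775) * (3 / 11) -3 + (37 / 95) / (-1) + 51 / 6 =350377 / 64790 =5.41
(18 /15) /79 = 0.02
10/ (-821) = -10/ 821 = -0.01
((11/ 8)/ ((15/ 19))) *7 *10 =1463/ 12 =121.92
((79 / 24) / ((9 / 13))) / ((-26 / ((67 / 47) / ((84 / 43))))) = -227599 / 1705536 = -0.13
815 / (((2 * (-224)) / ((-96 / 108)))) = 815 / 504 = 1.62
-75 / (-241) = 75 / 241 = 0.31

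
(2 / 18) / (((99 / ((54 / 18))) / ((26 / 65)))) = 0.00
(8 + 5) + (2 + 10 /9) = 145 /9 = 16.11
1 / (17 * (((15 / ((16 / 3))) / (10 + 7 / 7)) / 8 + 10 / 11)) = 1408 / 22525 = 0.06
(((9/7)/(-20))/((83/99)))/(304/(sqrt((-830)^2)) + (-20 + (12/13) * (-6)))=3861/1267504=0.00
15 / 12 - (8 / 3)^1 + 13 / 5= 71 / 60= 1.18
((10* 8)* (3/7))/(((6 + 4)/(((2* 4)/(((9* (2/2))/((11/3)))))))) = 704/63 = 11.17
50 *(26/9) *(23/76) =7475/171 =43.71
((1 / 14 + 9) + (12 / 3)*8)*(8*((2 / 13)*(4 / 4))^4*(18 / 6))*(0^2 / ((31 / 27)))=0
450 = 450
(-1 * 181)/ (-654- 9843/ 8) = 1448/ 15075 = 0.10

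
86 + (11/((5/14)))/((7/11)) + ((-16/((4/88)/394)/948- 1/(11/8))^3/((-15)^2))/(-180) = 38188300938150368/179398218247875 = 212.87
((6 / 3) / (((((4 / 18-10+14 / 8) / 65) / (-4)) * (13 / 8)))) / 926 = 5760 / 133807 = 0.04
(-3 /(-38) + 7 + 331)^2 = 165045409 /1444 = 114297.37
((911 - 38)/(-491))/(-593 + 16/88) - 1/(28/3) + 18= 1604376195/89650708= 17.90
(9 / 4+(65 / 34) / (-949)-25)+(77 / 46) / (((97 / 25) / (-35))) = -37.85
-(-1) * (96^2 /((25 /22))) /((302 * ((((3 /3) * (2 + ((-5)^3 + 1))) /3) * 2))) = -76032 /230275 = -0.33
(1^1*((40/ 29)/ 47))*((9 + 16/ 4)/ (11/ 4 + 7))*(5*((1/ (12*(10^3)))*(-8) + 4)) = 47992/ 61335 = 0.78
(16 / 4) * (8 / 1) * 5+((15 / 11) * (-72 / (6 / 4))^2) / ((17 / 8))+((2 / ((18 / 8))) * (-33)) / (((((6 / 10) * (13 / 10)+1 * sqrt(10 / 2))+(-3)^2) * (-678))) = 23539099679800 / 14366185053 - 110000 * sqrt(5) / 230473557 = 1638.51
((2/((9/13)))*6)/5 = 52/15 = 3.47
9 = 9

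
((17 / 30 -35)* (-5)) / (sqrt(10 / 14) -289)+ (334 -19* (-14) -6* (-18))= 2481469457 / 3507852 -1033* sqrt(35) / 3507852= 707.40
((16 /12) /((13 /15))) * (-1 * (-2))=40 /13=3.08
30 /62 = 15 /31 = 0.48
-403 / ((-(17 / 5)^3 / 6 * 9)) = 100750 / 14739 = 6.84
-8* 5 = -40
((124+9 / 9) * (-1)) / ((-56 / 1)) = 125 / 56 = 2.23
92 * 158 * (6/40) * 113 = 246385.20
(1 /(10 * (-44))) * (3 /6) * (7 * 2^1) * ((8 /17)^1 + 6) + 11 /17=37 /68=0.54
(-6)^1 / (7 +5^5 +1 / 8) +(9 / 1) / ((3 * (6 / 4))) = 2.00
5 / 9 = 0.56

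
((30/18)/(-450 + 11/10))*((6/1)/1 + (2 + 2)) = -500/13467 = -0.04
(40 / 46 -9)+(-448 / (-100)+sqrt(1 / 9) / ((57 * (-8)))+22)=14433193 / 786600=18.35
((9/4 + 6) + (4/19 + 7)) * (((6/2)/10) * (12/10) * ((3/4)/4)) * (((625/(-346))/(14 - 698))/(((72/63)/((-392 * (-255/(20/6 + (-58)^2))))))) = 23123559375/323020905472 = 0.07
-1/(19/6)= -6/19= -0.32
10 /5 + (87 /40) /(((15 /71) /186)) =1916.87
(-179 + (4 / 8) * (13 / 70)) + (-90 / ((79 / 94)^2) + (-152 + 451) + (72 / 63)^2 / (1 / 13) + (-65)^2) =25899885071 / 6116180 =4234.65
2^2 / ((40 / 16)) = 8 / 5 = 1.60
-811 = -811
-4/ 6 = -2/ 3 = -0.67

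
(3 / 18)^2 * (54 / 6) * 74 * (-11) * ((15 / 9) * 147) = -49857.50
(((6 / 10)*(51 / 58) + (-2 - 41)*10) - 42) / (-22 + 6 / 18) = 410181 / 18850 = 21.76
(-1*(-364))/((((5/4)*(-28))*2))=-26/5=-5.20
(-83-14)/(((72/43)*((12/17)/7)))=-496349/864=-574.48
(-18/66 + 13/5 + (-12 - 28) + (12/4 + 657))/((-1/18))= -616104/55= -11201.89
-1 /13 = -0.08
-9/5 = -1.80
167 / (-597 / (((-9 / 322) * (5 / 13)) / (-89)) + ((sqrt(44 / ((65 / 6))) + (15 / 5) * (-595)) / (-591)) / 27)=-22768378666559167005 / 673855337484384517623631 + 8882730 * sqrt(4290) / 673855337484384517623631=-0.00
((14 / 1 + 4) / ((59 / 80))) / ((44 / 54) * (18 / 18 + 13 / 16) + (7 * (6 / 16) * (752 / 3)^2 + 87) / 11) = 311040 / 191208557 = 0.00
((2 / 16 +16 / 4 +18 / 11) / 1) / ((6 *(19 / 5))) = 845 / 3344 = 0.25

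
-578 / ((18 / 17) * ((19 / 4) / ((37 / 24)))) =-181781 / 1026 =-177.17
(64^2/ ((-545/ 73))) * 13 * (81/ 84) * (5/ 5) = -26237952/ 3815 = -6877.58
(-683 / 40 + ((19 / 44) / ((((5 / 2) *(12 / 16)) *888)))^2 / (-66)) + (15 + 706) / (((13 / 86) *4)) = 1175.35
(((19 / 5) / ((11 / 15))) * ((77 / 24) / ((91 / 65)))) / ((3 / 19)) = 1805 / 24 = 75.21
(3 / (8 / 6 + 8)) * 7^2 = 63 / 4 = 15.75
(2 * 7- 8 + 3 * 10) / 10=3.60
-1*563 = -563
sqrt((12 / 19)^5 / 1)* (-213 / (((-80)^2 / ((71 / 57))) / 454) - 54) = -39847563* sqrt(57) / 13032100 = -23.08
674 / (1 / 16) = 10784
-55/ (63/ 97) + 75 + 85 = 75.32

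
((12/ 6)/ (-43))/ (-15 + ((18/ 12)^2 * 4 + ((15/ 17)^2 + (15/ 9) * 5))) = -867/ 58007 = -0.01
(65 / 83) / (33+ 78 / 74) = 0.02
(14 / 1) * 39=546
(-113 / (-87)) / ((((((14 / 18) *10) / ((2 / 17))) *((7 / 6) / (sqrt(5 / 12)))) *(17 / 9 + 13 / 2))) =6102 *sqrt(15) / 18238535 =0.00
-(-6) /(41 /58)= 348 /41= 8.49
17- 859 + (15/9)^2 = -7553/9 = -839.22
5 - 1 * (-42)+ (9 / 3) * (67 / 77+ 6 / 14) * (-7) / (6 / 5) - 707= -7510 / 11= -682.73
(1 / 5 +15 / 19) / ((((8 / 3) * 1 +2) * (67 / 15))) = 423 / 8911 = 0.05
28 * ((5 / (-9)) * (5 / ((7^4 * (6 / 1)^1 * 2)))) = -0.00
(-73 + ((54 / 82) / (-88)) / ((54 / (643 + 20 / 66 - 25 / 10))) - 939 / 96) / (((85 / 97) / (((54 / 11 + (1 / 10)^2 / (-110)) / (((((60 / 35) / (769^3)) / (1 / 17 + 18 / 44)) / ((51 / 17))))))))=-2617326848880841998803 / 15140178240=-172872921797.31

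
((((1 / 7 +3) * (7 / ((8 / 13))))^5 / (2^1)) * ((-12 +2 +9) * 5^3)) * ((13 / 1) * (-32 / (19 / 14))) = 680192114226625 / 608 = 1118737029978.00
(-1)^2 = 1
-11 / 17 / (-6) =11 / 102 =0.11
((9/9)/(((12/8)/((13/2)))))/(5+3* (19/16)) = 208/411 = 0.51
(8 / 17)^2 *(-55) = -3520 / 289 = -12.18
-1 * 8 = -8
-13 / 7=-1.86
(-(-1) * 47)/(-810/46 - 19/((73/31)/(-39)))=78913/498768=0.16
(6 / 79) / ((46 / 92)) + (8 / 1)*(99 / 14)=31368 / 553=56.72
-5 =-5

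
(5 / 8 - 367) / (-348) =977 / 928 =1.05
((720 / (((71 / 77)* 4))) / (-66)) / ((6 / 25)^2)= -21875 / 426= -51.35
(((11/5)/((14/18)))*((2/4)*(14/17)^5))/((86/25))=9507960/61053851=0.16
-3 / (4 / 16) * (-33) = 396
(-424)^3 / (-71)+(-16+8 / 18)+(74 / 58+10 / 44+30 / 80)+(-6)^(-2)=1750714092377 / 1630728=1073578.24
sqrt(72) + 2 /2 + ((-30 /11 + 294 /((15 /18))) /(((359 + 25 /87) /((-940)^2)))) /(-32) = -26894.84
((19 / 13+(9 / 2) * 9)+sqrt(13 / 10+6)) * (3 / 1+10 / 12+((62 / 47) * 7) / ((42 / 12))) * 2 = 365 * sqrt(730) / 282+1991075 / 3666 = 578.09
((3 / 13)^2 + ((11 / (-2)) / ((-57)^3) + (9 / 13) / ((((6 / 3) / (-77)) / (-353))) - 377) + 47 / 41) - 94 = 11470554723239 / 1283202297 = 8939.01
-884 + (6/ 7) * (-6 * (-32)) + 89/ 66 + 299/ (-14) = -170810/ 231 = -739.44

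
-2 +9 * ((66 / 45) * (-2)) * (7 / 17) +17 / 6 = -5119 / 510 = -10.04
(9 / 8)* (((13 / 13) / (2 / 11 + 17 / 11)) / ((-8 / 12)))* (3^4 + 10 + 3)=-13959 / 152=-91.84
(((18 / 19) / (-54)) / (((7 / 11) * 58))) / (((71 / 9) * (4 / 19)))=-33 / 115304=-0.00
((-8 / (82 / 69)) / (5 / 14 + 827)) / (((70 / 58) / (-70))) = 74704 / 158301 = 0.47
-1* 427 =-427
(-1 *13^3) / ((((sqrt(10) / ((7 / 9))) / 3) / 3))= -15379 *sqrt(10) / 10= -4863.27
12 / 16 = 3 / 4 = 0.75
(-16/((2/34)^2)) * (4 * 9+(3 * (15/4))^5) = -53339281821/64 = -833426278.45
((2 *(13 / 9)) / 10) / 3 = 13 / 135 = 0.10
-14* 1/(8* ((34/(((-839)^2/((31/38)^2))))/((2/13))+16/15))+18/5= 159387749457/81332882495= 1.96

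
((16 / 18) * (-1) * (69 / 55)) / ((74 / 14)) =-1288 / 6105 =-0.21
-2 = -2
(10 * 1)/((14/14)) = 10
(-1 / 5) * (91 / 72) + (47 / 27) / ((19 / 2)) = -1427 / 20520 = -0.07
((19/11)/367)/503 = 0.00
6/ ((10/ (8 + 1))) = 27/ 5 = 5.40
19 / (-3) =-6.33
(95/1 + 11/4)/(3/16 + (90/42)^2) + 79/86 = 6886709/322242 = 21.37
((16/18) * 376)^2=111704.49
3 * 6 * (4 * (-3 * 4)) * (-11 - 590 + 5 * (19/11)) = 511802.18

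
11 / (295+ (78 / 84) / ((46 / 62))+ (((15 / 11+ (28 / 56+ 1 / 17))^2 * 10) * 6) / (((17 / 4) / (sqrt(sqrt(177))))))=-67630543440165545633107956189980911968720 * 177^(1 / 4) / 8580464501058221790175997229208526884475041 - 2097854674458882448222573114415257728000 * 177^(3 / 4) / 8580464501058221790175997229208526884475041+ 11911299328458914963991888857182337289600 * sqrt(177) / 8580464501058221790175997229208526884475041+ 383995925203895391493134473560328501188054 / 8580464501058221790175997229208526884475041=0.02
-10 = -10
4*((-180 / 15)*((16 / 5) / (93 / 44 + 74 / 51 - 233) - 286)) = 13728.67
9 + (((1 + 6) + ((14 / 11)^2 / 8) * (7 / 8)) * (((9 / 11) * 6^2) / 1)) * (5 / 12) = 2067489 / 21296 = 97.08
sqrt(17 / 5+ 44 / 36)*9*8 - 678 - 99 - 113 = -735.20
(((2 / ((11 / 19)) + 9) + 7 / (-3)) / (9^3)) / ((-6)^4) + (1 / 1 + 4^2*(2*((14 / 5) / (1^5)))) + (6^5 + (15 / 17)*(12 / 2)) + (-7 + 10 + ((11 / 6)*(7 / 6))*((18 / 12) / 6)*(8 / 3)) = 10436593185551 / 1325059560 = 7876.32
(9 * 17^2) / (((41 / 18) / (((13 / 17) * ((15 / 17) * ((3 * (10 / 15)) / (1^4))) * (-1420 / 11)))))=-89715600 / 451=-198925.94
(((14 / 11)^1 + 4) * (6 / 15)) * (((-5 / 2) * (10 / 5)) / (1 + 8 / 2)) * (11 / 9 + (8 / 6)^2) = -348 / 55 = -6.33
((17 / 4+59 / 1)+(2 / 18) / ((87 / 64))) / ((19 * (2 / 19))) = 198355 / 6264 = 31.67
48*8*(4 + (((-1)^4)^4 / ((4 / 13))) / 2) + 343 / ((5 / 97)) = 44071 / 5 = 8814.20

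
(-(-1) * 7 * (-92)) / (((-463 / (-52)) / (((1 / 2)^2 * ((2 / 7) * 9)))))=-21528 / 463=-46.50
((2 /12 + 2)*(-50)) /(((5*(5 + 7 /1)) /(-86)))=2795 /18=155.28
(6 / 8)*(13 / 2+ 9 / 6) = 6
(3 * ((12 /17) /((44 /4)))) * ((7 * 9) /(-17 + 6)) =-2268 /2057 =-1.10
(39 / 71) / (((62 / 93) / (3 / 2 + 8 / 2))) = 1287 / 284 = 4.53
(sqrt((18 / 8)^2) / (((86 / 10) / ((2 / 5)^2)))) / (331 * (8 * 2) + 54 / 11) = 99 / 12536650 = 0.00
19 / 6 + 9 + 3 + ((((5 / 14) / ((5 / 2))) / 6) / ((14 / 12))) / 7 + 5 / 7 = 32689 / 2058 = 15.88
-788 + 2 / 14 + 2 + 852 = 463 / 7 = 66.14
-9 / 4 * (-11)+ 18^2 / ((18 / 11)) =891 / 4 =222.75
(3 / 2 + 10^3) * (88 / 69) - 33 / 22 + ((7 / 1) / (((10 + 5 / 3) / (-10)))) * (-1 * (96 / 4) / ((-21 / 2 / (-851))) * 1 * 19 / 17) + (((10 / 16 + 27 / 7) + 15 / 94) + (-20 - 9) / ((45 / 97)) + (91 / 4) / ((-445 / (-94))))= 58801170974459 / 4121593560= 14266.61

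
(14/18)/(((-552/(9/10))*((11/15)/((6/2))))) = -21/4048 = -0.01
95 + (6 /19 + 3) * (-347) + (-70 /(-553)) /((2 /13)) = -1583189 /1501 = -1054.76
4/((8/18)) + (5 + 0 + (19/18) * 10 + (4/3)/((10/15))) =239/9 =26.56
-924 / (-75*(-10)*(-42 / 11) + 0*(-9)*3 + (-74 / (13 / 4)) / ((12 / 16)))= 99099 / 310381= 0.32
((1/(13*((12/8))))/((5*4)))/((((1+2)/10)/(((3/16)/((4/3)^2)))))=3/3328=0.00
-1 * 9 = -9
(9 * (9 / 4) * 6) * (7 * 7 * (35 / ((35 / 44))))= 261954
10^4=10000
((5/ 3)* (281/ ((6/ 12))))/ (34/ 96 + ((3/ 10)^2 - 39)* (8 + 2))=-2.41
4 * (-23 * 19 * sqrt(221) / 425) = -61.14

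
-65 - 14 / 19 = -1249 / 19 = -65.74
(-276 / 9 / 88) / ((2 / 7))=-161 / 132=-1.22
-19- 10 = -29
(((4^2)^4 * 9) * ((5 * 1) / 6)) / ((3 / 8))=1310720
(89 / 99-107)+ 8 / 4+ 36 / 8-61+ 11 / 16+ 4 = -246967 / 1584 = -155.91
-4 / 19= -0.21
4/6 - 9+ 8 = -1/3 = -0.33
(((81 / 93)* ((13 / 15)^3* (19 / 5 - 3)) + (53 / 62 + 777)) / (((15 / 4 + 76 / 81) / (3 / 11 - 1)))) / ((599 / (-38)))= 30312094752 / 3957518125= 7.66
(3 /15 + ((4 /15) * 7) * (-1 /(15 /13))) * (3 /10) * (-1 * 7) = 2233 /750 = 2.98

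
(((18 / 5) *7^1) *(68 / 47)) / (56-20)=238 / 235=1.01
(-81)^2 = 6561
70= 70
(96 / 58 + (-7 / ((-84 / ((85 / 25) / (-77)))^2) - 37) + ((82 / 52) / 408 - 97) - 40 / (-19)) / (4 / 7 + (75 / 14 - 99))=296186956995368 / 211666562432325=1.40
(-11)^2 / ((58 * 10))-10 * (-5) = 29121 / 580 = 50.21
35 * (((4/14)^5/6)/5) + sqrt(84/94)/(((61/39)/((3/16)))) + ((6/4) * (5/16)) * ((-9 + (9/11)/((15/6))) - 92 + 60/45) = -118058741/2535456 + 117 * sqrt(1974)/45872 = -46.45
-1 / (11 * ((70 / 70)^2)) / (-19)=1 / 209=0.00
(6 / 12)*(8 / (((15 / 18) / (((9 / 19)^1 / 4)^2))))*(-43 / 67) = -10449 / 241870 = -0.04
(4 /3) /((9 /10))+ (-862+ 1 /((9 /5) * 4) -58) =-99185 /108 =-918.38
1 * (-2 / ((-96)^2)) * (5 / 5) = -1 / 4608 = -0.00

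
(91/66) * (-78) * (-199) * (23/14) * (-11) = -386756.50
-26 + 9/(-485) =-12619/485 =-26.02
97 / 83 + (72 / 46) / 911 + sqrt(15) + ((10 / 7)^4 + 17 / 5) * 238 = sqrt(15) + 5373442392757 / 2982554785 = 1805.50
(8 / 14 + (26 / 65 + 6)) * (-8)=-1952 / 35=-55.77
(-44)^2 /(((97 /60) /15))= 1742400 /97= 17962.89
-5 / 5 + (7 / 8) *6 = 4.25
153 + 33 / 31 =4776 / 31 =154.06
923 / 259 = 3.56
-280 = -280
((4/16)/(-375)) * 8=-2/375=-0.01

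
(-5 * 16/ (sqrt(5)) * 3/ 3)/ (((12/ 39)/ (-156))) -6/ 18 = -1/ 3 +8112 * sqrt(5) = 18138.65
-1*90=-90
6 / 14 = 3 / 7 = 0.43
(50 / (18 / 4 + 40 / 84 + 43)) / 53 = 420 / 21359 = 0.02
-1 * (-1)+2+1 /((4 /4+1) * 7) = 43 /14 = 3.07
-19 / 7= -2.71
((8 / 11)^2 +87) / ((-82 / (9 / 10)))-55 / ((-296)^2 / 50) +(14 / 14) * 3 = 2181931757 / 1086657440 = 2.01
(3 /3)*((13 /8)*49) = 637 /8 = 79.62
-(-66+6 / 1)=60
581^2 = 337561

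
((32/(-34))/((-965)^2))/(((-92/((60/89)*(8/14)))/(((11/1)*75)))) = 31680/9073595657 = 0.00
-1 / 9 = -0.11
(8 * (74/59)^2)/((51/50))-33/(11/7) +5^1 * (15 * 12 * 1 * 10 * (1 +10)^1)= 17574031249/177531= 98991.34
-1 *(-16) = 16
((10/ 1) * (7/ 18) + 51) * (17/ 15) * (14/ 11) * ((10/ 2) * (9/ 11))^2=1763580/ 1331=1325.00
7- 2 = 5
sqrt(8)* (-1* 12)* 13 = -312* sqrt(2) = -441.23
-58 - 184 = -242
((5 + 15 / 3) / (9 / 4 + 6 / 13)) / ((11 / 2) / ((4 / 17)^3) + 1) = 5120 / 587547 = 0.01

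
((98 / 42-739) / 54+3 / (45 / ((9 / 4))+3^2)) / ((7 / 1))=-31802 / 16443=-1.93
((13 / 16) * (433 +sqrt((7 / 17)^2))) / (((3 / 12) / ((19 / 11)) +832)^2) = 0.00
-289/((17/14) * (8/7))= -833/4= -208.25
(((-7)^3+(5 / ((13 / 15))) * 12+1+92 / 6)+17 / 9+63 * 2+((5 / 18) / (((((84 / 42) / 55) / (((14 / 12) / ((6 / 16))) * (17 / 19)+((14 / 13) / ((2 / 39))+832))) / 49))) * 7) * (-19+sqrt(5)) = -179434172887 / 4212+179434172887 * sqrt(5) / 80028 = -37587122.97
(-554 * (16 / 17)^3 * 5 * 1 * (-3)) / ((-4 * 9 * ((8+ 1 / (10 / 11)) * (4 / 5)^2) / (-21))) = 44320000 / 63869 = 693.92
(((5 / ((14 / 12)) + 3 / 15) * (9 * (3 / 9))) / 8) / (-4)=-0.42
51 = 51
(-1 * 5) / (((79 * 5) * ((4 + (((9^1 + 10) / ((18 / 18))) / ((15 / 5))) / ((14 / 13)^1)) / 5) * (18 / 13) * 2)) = -91 / 39342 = -0.00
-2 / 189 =-0.01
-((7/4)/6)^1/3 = -7/72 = -0.10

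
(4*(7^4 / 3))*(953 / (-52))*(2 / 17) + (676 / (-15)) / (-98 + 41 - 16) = -556734098 / 80665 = -6901.80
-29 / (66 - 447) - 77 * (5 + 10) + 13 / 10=-4395307 / 3810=-1153.62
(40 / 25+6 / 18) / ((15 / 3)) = 29 / 75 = 0.39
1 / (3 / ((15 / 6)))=5 / 6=0.83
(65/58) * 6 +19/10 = 2501/290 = 8.62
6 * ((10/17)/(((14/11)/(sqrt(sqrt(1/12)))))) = 55 * sqrt(2) * 3^(3/4)/119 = 1.49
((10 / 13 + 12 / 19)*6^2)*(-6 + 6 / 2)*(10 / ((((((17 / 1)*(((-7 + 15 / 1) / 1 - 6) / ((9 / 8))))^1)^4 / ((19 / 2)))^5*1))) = -37003641454367298516815450955 / 127747211394008280133513210177349960004663221682176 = -0.00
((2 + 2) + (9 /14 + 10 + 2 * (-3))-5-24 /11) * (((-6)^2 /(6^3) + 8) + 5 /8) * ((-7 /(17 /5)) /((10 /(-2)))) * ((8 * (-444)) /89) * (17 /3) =-1171050 /979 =-1196.17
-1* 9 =-9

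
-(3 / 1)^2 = -9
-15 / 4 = -3.75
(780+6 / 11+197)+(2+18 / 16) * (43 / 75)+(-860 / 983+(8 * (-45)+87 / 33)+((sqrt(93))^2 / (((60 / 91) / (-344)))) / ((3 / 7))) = -146098813253 / 1297560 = -112595.03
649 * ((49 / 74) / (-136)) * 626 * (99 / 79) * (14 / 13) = -2669.55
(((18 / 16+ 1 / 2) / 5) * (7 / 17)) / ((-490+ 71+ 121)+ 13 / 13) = -0.00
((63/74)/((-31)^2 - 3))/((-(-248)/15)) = 945/17581216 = 0.00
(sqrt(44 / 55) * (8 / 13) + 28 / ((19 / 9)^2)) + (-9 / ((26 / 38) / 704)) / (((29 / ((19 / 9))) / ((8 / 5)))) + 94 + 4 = -663005162 / 680485 + 16 * sqrt(5) / 65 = -973.76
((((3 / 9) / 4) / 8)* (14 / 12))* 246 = 287 / 96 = 2.99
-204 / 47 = -4.34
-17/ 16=-1.06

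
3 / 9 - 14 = -41 / 3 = -13.67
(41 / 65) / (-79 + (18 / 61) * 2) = -2501 / 310895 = -0.01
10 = 10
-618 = -618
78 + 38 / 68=78.56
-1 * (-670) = 670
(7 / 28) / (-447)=-1 / 1788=-0.00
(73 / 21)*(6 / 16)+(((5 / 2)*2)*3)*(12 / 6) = 1753 / 56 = 31.30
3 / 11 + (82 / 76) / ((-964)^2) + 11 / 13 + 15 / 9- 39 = -548626603339 / 15149383392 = -36.21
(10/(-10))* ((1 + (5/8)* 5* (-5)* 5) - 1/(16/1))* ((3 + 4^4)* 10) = 1599325/8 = 199915.62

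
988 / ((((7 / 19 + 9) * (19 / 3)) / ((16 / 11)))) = 23712 / 979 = 24.22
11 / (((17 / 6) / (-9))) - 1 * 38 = -1240 / 17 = -72.94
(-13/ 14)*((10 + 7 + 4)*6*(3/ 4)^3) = -49.36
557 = 557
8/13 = 0.62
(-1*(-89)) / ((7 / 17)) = 1513 / 7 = 216.14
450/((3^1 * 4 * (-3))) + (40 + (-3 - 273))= -497/2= -248.50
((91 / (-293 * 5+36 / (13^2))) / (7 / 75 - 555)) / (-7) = -164775 / 10302494282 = -0.00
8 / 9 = 0.89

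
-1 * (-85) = 85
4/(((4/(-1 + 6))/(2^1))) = 10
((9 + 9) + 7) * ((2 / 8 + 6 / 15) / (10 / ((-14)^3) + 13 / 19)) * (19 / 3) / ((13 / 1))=619115 / 53223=11.63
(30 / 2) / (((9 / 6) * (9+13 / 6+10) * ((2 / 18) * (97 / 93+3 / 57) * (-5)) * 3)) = -15903 / 61468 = -0.26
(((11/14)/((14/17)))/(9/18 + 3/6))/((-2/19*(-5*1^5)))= 3553/1960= 1.81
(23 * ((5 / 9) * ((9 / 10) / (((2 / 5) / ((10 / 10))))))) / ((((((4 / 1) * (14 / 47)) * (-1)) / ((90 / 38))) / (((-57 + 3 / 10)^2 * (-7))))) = 3127766481 / 2432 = 1286088.19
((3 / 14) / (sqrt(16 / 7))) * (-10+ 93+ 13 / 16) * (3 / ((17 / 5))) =10.48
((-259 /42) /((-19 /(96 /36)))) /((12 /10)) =370 /513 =0.72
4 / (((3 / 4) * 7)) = 16 / 21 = 0.76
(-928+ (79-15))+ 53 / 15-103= -14452 / 15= -963.47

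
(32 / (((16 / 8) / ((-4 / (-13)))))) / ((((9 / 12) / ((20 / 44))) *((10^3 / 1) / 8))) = 256 / 10725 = 0.02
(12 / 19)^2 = 144 / 361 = 0.40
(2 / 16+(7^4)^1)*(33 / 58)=633897 / 464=1366.16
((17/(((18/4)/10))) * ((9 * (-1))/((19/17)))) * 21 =-121380/19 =-6388.42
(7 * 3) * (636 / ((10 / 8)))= 53424 / 5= 10684.80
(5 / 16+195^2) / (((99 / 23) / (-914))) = -6394944955 / 792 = -8074425.45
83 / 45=1.84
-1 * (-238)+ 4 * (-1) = 234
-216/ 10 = -108/ 5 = -21.60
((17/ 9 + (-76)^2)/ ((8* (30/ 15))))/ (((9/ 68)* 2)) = 884017/ 648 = 1364.22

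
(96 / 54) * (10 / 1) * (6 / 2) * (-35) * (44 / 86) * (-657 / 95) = 5396160 / 817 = 6604.85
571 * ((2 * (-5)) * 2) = -11420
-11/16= -0.69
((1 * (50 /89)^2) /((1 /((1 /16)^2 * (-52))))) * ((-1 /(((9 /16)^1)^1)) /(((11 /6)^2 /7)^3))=14447160000 /14032534681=1.03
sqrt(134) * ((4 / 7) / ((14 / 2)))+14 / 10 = 4 * sqrt(134) / 49+7 / 5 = 2.34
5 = 5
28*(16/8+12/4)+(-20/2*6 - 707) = -627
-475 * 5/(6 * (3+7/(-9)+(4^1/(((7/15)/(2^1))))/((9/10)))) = -9975/536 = -18.61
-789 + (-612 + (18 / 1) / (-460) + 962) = -100979 / 230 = -439.04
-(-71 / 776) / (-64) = -71 / 49664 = -0.00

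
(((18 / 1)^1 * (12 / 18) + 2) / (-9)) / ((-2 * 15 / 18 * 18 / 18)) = 14 / 15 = 0.93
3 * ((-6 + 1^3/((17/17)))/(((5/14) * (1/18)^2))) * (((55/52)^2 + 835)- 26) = -3726144261/338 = -11024095.45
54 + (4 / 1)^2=70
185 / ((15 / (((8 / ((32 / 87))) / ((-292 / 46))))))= -42.26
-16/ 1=-16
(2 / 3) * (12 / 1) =8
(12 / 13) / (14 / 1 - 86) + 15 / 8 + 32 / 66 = 2685 / 1144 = 2.35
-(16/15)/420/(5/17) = -68/7875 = -0.01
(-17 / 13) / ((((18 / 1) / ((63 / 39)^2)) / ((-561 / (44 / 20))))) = 212415 / 4394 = 48.34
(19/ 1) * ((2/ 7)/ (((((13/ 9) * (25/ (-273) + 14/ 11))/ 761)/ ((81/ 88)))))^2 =52628438014731/ 201299344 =261443.66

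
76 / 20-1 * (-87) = 454 / 5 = 90.80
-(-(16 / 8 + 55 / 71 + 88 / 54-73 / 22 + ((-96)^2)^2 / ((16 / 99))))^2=-491235650518525902819848041 / 1778646276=-276185128626736518.59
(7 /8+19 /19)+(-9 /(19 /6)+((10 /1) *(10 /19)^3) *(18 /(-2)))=-773067 /54872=-14.09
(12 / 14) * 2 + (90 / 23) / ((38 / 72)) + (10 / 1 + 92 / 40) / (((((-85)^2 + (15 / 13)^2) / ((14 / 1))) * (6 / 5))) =68352740677 / 7471607500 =9.15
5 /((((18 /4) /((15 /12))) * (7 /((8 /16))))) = 25 /252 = 0.10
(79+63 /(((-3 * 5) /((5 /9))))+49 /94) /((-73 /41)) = -892447 /20586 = -43.35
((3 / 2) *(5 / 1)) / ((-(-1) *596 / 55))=825 / 1192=0.69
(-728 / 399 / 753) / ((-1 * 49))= 104 / 2103129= 0.00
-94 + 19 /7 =-639 /7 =-91.29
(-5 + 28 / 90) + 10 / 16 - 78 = -29543 / 360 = -82.06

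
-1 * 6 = -6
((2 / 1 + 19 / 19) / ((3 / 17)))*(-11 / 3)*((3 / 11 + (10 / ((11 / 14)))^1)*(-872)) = 2119832 / 3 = 706610.67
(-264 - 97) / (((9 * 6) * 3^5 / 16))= -2888 / 6561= -0.44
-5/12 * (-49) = 245/12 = 20.42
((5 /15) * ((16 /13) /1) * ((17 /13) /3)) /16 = 0.01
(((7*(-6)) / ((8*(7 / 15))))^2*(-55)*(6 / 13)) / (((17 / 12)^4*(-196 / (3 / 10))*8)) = 16238475 / 106405754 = 0.15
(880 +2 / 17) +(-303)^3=-472893197 / 17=-27817246.88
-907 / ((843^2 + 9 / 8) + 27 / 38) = -137864 / 108018927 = -0.00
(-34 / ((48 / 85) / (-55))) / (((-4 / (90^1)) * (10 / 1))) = -238425 / 32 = -7450.78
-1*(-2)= 2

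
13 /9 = 1.44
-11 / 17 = -0.65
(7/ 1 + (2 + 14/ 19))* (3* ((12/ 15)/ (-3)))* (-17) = 2516/ 19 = 132.42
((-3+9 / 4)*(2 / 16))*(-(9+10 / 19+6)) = 885 / 608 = 1.46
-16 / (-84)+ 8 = 172 / 21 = 8.19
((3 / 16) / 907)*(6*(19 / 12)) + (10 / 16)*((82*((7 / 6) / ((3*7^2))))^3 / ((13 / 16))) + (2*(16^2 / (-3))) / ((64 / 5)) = -1237754199653 / 94345733664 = -13.12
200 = 200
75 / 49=1.53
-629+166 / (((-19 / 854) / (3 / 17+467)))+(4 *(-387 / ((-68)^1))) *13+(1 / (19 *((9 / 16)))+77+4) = -10133739655 / 2907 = -3485978.55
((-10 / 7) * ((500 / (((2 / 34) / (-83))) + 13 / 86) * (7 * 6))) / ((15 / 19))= 2305573506 / 43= 53617988.51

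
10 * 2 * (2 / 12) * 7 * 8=560 / 3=186.67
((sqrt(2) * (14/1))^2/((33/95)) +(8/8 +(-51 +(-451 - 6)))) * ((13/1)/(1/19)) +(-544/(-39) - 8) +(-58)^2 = 22433369/143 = 156876.71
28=28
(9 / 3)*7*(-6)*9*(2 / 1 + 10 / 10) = -3402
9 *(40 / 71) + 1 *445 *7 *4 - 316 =862584 / 71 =12149.07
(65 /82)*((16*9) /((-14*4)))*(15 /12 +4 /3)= -6045 /1148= -5.27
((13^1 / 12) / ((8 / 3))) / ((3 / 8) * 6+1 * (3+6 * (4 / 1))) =1 / 72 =0.01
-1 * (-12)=12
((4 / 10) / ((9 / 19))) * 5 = 38 / 9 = 4.22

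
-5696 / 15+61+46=-4091 / 15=-272.73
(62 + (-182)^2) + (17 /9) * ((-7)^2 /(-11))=3284581 /99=33177.59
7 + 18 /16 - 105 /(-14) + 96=893 /8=111.62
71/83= 0.86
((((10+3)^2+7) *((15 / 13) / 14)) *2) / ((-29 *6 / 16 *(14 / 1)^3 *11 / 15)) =-1200 / 905177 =-0.00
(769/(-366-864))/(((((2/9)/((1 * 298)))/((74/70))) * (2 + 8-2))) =-110.79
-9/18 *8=-4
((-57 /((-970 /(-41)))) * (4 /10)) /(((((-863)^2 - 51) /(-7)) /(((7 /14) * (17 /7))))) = 39729 /3611882300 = 0.00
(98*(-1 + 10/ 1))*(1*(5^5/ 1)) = 2756250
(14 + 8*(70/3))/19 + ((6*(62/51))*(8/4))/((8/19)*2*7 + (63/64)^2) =6566744206/517603947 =12.69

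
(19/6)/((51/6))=19/51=0.37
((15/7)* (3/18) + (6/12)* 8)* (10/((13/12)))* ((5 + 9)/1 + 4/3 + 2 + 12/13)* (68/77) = 59067520/91091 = 648.45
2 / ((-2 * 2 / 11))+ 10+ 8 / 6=35 / 6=5.83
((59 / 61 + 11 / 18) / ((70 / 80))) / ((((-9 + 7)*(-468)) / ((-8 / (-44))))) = 1733 / 4945941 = 0.00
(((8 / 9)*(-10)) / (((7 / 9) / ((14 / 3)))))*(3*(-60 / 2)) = 4800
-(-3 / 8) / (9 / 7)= 7 / 24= 0.29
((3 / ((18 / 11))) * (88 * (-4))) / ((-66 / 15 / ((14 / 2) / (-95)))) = -616 / 57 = -10.81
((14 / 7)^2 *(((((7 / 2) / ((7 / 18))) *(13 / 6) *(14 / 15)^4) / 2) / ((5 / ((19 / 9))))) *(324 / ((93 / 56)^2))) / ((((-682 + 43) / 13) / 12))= -6189399064576 / 17270971875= -358.37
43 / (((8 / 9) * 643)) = 0.08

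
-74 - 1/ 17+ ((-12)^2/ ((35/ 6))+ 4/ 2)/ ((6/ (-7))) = -105.19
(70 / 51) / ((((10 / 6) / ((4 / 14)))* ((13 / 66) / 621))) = 163944 / 221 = 741.83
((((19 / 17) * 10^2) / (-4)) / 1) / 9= -475 / 153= -3.10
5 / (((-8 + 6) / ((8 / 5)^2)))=-32 / 5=-6.40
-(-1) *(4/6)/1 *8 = 16/3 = 5.33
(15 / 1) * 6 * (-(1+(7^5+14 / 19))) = -28742940 / 19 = -1512786.32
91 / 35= 13 / 5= 2.60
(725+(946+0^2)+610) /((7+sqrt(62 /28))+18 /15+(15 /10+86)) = 152804190 /6409393 - 114050*sqrt(434) /6409393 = 23.47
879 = 879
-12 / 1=-12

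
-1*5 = -5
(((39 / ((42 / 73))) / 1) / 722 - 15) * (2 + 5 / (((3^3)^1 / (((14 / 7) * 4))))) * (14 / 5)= -7081537 / 48735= -145.31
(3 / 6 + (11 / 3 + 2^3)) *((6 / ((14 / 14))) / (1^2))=73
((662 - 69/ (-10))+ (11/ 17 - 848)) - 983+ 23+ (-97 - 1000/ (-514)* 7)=-53381939/ 43690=-1221.83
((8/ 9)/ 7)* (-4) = -32/ 63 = -0.51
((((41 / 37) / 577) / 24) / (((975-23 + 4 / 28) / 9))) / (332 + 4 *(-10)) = 861 / 332391974560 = 0.00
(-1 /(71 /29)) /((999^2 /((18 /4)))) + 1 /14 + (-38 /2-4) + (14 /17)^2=-354388798321 /15927319737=-22.25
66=66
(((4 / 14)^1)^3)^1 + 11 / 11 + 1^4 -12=-3422 / 343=-9.98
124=124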